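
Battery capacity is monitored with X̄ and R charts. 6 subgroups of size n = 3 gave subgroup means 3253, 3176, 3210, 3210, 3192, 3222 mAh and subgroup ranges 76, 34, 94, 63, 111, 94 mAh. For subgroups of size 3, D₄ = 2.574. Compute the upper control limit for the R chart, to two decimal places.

202.49

R̄ = (76 + 34 + 94 + 63 + 111 + 94) / 6 = 472.0000 / 6 = 78.6667
UCL_R = D₄·R̄ = 2.574 × 78.6667 = 202.4880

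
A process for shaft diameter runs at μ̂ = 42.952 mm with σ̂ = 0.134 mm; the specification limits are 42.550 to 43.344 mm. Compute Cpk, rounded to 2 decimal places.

Cpu = (USL − μ̂) / (3σ̂) = (43.344 − 42.952) / (3 × 0.134) = 0.9751; Cpl = (μ̂ − LSL) / (3σ̂) = (42.952 − 42.550) / (3 × 0.134) = 1.0000; Cpk = min(Cpu, Cpl) = 0.9751

0.98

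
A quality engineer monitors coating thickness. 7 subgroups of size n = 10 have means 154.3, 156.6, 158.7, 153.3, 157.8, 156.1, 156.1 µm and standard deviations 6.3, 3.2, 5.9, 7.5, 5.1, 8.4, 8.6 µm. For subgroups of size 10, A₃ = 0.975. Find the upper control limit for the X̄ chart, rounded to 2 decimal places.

X̄̄ = (154.3 + 156.6 + 158.7 + 153.3 + 157.8 + 156.1 + 156.1) / 7 = 156.1286
s̄ = (6.3 + 3.2 + 5.9 + 7.5 + 5.1 + 8.4 + 8.6) / 7 = 6.4286
UCL = X̄̄ + A₃·s̄ = 156.1286 + 0.975 × 6.4286 = 162.3964

162.40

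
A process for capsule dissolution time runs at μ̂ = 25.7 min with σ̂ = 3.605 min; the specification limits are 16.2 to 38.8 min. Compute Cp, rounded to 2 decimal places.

Cp = (USL − LSL) / (6σ̂) = (38.8 − 16.2) / (6 × 3.605) = 22.6000 / 21.6300 = 1.0448

1.04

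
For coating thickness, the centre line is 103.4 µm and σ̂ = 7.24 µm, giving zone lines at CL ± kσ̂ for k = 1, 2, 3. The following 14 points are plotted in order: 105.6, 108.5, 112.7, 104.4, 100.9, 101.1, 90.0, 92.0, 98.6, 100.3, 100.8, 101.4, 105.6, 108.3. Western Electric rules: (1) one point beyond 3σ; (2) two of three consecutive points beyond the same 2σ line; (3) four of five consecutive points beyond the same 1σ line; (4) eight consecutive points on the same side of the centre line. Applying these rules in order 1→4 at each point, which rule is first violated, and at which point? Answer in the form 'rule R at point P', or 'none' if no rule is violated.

Zone of each point (C = within 1σ̂, B = 1σ̂–2σ̂, A = 2σ̂–3σ̂, * = beyond 3σ̂; sign = side of CL): 1:+C, 2:+C, 3:+B, 4:+C, 5:-C, 6:-C, 7:-B, 8:-B, 9:-C, 10:-C, 11:-C, 12:-C, 13:+C, 14:+C
Rule 4 (eight consecutive points on the same side of the centre line) is satisfied at point 12.

rule 4 at point 12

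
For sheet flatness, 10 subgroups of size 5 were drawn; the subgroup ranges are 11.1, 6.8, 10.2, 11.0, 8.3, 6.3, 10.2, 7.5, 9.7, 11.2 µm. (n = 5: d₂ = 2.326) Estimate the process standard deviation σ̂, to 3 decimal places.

R̄ = (11.1 + 6.8 + 10.2 + 11.0 + 8.3 + 6.3 + 10.2 + 7.5 + 9.7 + 11.2) / 10 = 9.2300
σ̂ = R̄ / d₂ = 9.2300 / 2.326 = 3.9682

3.968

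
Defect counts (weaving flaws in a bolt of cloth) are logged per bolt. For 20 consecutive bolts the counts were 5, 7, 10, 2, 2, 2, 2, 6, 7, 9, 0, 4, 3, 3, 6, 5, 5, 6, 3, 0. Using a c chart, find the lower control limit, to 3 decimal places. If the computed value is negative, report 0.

c̄ = (5 + 7 + 10 + 2 + 2 + 2 + 2 + 6 + 7 + 9 + 0 + 4 + 3 + 3 + 6 + 5 + 5 + 6 + 3 + 0) / 20 = 87 / 20 = 4.3500
LCL = c̄ − 3√c̄ = 4.3500 − 3 × 2.0857 = -1.9070 → 0 (cannot be negative)

0.000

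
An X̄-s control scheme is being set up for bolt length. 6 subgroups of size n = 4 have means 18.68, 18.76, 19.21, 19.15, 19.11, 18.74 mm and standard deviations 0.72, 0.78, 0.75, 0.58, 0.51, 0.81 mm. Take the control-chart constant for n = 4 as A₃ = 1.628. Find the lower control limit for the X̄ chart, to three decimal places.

X̄̄ = (18.68 + 18.76 + 19.21 + 19.15 + 19.11 + 18.74) / 6 = 18.9417
s̄ = (0.72 + 0.78 + 0.75 + 0.58 + 0.51 + 0.81) / 6 = 0.6917
LCL = X̄̄ − A₃·s̄ = 18.9417 − 1.628 × 0.6917 = 17.8156

17.816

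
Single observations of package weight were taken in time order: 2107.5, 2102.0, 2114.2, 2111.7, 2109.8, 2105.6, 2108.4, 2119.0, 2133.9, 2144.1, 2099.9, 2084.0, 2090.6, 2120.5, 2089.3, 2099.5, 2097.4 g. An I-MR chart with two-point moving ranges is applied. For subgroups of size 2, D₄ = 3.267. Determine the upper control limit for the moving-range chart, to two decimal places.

Moving ranges: 5.5, 12.2, 2.5, 1.9, 4.2, 2.8, 10.6, 14.9, 10.2, 44.2, 15.9, 6.6, 29.9, 31.2, 10.2, 2.1; M̄R̄ = 204.9000 / 16 = 12.8063
UCL_MR = D₄·M̄R̄ = 3.267 × 12.8063 = 41.8380

41.84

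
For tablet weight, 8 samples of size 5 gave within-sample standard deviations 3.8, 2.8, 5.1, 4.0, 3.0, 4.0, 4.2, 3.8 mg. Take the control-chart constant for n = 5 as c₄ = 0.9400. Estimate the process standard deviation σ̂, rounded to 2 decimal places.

4.08

s̄ = (3.8 + 2.8 + 5.1 + 4.0 + 3.0 + 4.0 + 4.2 + 3.8) / 8 = 3.8375
σ̂ = s̄ / c₄ = 3.8375 / 0.9400 = 4.0824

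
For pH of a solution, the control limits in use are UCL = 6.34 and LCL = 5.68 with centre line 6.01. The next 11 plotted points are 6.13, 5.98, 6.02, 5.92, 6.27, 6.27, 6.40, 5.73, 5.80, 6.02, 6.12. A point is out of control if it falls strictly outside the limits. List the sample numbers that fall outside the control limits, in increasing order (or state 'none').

Compare each point to [5.68, 6.34]: sample 7 = 6.40 > UCL.

7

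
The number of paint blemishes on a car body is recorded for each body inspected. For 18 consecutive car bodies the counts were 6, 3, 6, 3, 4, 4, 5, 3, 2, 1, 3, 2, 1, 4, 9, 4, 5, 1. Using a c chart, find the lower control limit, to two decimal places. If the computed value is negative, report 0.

0.00

c̄ = (6 + 3 + 6 + 3 + 4 + 4 + 5 + 3 + 2 + 1 + 3 + 2 + 1 + 4 + 9 + 4 + 5 + 1) / 18 = 66 / 18 = 3.6667
LCL = c̄ − 3√c̄ = 3.6667 − 3 × 1.9149 = -2.0779 → 0 (cannot be negative)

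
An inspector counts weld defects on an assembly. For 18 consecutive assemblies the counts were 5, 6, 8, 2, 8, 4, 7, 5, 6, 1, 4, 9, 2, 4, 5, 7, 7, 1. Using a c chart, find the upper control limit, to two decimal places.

11.80

c̄ = (5 + 6 + 8 + 2 + 8 + 4 + 7 + 5 + 6 + 1 + 4 + 9 + 2 + 4 + 5 + 7 + 7 + 1) / 18 = 91 / 18 = 5.0556
UCL = c̄ + 3√c̄ = 5.0556 + 3 × √5.0556 = 5.0556 + 3 × 2.2485 = 11.8009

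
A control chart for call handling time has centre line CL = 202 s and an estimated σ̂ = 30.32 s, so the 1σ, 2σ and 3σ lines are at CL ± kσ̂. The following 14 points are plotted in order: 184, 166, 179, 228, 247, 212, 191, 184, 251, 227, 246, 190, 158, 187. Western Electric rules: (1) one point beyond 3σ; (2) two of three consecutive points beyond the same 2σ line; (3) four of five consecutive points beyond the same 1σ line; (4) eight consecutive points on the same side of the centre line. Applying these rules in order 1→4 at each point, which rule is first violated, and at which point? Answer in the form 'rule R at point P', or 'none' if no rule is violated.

none

Zone of each point (C = within 1σ̂, B = 1σ̂–2σ̂, A = 2σ̂–3σ̂, * = beyond 3σ̂; sign = side of CL): 1:-C, 2:-B, 3:-C, 4:+C, 5:+B, 6:+C, 7:-C, 8:-C, 9:+B, 10:+C, 11:+B, 12:-C, 13:-B, 14:-C
No rule fires across all 14 points.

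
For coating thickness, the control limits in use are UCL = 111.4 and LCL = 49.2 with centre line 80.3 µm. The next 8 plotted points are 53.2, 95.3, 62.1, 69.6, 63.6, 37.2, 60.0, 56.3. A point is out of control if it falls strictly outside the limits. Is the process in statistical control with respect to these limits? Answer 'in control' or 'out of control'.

out of control

Compare each point to [49.2, 111.4]: sample 6 = 37.2 < LCL.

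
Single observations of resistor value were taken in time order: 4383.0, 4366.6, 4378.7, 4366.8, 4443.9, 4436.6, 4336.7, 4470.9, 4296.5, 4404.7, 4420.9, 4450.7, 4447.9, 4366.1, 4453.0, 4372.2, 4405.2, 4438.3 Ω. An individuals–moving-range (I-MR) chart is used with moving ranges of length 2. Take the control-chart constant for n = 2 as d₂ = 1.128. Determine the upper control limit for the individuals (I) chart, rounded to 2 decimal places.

X̄ = (4383.0 + 4366.6 + 4378.7 + 4366.8 + 4443.9 + 4436.6 + 4336.7 + 4470.9 + 4296.5 + 4404.7 + 4420.9 + 4450.7 + 4447.9 + 4366.1 + 4453.0 + 4372.2 + 4405.2 + 4438.3) / 18 = 4402.1500
Moving ranges: 16.4, 12.1, 11.9, 77.1, 7.3, 99.9, 134.2, 174.4, 108.2, 16.2, 29.8, 2.8, 81.8, 86.9, 80.8, 33.0, 33.1; M̄R̄ = 1005.9000 / 17 = 59.1706
UCL = X̄ + 3·M̄R̄/d₂ = 4402.1500 + 3 × 59.1706 / 1.128 = 4559.5186

4559.52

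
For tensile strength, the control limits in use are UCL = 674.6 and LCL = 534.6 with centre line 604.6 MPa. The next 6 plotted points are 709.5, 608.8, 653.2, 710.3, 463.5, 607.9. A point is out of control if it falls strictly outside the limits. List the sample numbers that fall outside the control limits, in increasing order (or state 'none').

Compare each point to [534.6, 674.6]: sample 1 = 709.5 > UCL; sample 4 = 710.3 > UCL; sample 5 = 463.5 < LCL.

1, 4, 5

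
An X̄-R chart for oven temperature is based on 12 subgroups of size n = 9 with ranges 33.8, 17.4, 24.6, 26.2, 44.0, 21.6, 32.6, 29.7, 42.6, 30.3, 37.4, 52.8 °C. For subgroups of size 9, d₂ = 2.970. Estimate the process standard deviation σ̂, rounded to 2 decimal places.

11.03

R̄ = (33.8 + 17.4 + 24.6 + 26.2 + 44.0 + 21.6 + 32.6 + 29.7 + 42.6 + 30.3 + 37.4 + 52.8) / 12 = 32.7500
σ̂ = R̄ / d₂ = 32.7500 / 2.970 = 11.0269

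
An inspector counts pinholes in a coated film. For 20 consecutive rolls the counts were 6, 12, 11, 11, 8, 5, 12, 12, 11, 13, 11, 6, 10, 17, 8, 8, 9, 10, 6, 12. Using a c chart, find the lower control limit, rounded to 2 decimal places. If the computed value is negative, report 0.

0.46

c̄ = (6 + 12 + 11 + 11 + 8 + 5 + 12 + 12 + 11 + 13 + 11 + 6 + 10 + 17 + 8 + 8 + 9 + 10 + 6 + 12) / 20 = 198 / 20 = 9.9000
LCL = c̄ − 3√c̄ = 9.9000 − 3 × 3.1464 = 0.4607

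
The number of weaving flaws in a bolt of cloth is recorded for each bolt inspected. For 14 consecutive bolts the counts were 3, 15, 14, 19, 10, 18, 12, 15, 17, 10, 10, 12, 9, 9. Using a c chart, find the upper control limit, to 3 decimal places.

22.903

c̄ = (3 + 15 + 14 + 19 + 10 + 18 + 12 + 15 + 17 + 10 + 10 + 12 + 9 + 9) / 14 = 173 / 14 = 12.3571
UCL = c̄ + 3√c̄ = 12.3571 + 3 × √12.3571 = 12.3571 + 3 × 3.5153 = 22.9030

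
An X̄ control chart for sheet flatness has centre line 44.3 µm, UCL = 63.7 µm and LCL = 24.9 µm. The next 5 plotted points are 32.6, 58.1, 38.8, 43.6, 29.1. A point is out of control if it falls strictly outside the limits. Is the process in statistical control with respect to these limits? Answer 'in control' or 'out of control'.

All 5 points lie within [24.9, 63.7].

in control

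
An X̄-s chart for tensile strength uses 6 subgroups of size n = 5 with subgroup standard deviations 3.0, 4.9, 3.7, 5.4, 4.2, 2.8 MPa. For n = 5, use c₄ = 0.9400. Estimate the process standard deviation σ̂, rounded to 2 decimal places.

s̄ = (3.0 + 4.9 + 3.7 + 5.4 + 4.2 + 2.8) / 6 = 4.0000
σ̂ = s̄ / c₄ = 4.0000 / 0.9400 = 4.2553

4.26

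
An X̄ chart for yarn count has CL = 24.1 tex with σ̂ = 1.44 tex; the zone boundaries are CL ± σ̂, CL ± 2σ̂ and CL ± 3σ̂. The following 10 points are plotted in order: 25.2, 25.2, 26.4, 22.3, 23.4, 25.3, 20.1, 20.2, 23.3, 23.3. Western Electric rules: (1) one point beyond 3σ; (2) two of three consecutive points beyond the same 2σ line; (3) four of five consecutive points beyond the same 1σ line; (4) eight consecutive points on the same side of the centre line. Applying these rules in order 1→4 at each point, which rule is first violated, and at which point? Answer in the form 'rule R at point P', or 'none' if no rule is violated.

rule 2 at point 8

Zone of each point (C = within 1σ̂, B = 1σ̂–2σ̂, A = 2σ̂–3σ̂, * = beyond 3σ̂; sign = side of CL): 1:+C, 2:+C, 3:+B, 4:-B, 5:-C, 6:+C, 7:-A, 8:-A, 9:-C, 10:-C
Rule 2 (two of three consecutive points beyond the same 2σ limit) is satisfied at point 8.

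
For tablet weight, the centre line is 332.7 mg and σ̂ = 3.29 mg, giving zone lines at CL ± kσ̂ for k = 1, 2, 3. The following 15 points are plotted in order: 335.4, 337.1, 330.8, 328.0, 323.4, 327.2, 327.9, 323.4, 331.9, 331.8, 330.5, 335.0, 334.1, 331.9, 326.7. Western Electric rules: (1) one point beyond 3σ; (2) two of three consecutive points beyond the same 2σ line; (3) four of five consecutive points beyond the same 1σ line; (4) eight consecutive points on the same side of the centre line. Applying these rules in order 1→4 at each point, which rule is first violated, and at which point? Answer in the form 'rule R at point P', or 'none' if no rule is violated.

rule 3 at point 7

Zone of each point (C = within 1σ̂, B = 1σ̂–2σ̂, A = 2σ̂–3σ̂, * = beyond 3σ̂; sign = side of CL): 1:+C, 2:+B, 3:-C, 4:-B, 5:-A, 6:-B, 7:-B, 8:-A, 9:-C, 10:-C, 11:-C, 12:+C, 13:+C, 14:-C, 15:-B
Rule 3 (four of five consecutive points beyond the same 1σ limit) is satisfied at point 7.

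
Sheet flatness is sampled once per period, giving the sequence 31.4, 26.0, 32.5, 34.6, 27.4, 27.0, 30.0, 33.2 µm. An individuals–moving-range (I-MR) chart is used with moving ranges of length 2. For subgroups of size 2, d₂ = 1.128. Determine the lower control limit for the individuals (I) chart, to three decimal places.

19.700

X̄ = (31.4 + 26.0 + 32.5 + 34.6 + 27.4 + 27.0 + 30.0 + 33.2) / 8 = 30.2625
Moving ranges: 5.4, 6.5, 2.1, 7.2, 0.4, 3.0, 3.2; M̄R̄ = 27.8000 / 7 = 3.9714
LCL = X̄ − 3·M̄R̄/d₂ = 30.2625 − 3 × 3.9714 / 1.128 = 19.7002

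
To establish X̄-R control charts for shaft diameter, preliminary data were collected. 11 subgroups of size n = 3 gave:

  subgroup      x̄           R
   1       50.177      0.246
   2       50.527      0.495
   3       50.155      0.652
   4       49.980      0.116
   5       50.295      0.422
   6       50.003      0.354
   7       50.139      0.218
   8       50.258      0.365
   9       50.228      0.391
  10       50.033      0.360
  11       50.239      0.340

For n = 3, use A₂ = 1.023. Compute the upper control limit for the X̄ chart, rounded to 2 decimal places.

X̄̄ = (50.177 + 50.527 + 50.155 + 49.980 + 50.295 + 50.003 + 50.139 + 50.258 + 50.228 + 50.033 + 50.239) / 11 = 552.0340 / 11 = 50.1849
R̄ = (0.246 + 0.495 + 0.652 + 0.116 + 0.422 + 0.354 + 0.218 + 0.365 + 0.391 + 0.360 + 0.340) / 11 = 3.9590 / 11 = 0.3599
UCL = X̄̄ + A₂·R̄ = 50.1849 + 1.023 × 0.3599 = 50.5531

50.55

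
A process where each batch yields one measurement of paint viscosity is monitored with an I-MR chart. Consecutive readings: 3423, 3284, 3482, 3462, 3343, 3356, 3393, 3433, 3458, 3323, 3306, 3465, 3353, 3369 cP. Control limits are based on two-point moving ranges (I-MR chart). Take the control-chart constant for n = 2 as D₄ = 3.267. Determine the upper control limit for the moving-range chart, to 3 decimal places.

Moving ranges: 139, 198, 20, 119, 13, 37, 40, 25, 135, 17, 159, 112, 16; M̄R̄ = 1030.0000 / 13 = 79.2308
UCL_MR = D₄·M̄R̄ = 3.267 × 79.2308 = 258.8469

258.847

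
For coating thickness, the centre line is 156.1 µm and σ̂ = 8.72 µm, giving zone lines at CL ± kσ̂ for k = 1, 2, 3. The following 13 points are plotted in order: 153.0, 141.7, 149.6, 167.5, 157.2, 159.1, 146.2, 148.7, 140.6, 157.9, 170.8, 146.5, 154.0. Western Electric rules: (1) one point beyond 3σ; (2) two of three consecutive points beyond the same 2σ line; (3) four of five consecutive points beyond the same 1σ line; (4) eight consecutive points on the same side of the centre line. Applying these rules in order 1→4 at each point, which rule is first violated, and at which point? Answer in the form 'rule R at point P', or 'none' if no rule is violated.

Zone of each point (C = within 1σ̂, B = 1σ̂–2σ̂, A = 2σ̂–3σ̂, * = beyond 3σ̂; sign = side of CL): 1:-C, 2:-B, 3:-C, 4:+B, 5:+C, 6:+C, 7:-B, 8:-C, 9:-B, 10:+C, 11:+B, 12:-B, 13:-C
No rule fires across all 13 points.

none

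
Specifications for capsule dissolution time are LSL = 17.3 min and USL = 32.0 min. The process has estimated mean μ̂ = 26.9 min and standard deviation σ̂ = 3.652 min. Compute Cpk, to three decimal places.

0.465

Cpu = (USL − μ̂) / (3σ̂) = (32.0 − 26.9) / (3 × 3.652) = 0.4655; Cpl = (μ̂ − LSL) / (3σ̂) = (26.9 − 17.3) / (3 × 3.652) = 0.8762; Cpk = min(Cpu, Cpl) = 0.4655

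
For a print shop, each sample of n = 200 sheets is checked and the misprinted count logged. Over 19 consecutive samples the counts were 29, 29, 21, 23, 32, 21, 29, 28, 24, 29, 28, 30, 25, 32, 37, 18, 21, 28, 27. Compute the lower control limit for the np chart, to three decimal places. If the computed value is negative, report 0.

p̄ = Σdᵢ / (k·n) = 511 / (19 × 200) = 0.13447
LCL = np̄ − 3·√(np̄(1−p̄)) = 26.8947 − 3 × 4.8247 = 12.4205

12.421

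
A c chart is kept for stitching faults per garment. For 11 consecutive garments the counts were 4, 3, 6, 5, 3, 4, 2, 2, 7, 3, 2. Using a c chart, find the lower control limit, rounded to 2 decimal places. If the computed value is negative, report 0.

c̄ = (4 + 3 + 6 + 5 + 3 + 4 + 2 + 2 + 7 + 3 + 2) / 11 = 41 / 11 = 3.7273
LCL = c̄ − 3√c̄ = 3.7273 − 3 × 1.9306 = -2.0646 → 0 (cannot be negative)

0.00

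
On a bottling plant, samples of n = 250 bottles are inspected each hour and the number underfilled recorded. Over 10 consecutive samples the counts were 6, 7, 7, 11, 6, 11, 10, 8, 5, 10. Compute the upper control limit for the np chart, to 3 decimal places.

16.499

p̄ = Σdᵢ / (k·n) = 81 / (10 × 250) = 0.03240
UCL = np̄ + 3·√(np̄(1−p̄)) = 8.1000 + 3 × √(8.1000×0.96760) = 8.1000 + 3 × 2.7996 = 16.4987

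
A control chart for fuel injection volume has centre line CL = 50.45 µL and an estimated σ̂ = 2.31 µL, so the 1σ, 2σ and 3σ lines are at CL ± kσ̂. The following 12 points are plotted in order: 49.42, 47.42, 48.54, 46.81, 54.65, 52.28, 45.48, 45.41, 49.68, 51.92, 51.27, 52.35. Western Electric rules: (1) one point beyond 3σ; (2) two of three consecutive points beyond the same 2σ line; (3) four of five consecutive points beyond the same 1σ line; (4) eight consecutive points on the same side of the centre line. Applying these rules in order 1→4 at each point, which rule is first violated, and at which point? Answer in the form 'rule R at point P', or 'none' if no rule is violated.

Zone of each point (C = within 1σ̂, B = 1σ̂–2σ̂, A = 2σ̂–3σ̂, * = beyond 3σ̂; sign = side of CL): 1:-C, 2:-B, 3:-C, 4:-B, 5:+B, 6:+C, 7:-A, 8:-A, 9:-C, 10:+C, 11:+C, 12:+C
Rule 2 (two of three consecutive points beyond the same 2σ limit) is satisfied at point 8.

rule 2 at point 8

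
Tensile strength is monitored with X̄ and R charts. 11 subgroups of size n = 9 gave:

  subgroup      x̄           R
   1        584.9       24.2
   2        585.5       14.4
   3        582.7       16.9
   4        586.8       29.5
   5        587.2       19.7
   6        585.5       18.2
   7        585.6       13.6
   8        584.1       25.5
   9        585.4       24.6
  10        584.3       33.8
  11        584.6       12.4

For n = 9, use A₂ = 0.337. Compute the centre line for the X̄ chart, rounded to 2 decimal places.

585.15

X̄̄ = (584.9 + 585.5 + 582.7 + 586.8 + 587.2 + 585.5 + 585.6 + 584.1 + 585.4 + 584.3 + 584.6) / 11 = 6436.6000 / 11 = 585.1455
CL = X̄̄ = 585.1455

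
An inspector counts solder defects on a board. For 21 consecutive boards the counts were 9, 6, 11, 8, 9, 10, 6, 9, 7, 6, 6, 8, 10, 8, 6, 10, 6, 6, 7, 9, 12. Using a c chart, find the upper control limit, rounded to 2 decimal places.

c̄ = (9 + 6 + 11 + 8 + 9 + 10 + 6 + 9 + 7 + 6 + 6 + 8 + 10 + 8 + 6 + 10 + 6 + 6 + 7 + 9 + 12) / 21 = 169 / 21 = 8.0476
UCL = c̄ + 3√c̄ = 8.0476 + 3 × √8.0476 = 8.0476 + 3 × 2.8368 = 16.5581

16.56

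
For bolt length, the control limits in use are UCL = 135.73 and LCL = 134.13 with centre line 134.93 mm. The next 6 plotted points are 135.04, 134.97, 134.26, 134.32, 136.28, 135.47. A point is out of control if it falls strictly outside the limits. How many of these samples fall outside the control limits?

1

Compare each point to [134.13, 135.73]: sample 5 = 136.28 > UCL.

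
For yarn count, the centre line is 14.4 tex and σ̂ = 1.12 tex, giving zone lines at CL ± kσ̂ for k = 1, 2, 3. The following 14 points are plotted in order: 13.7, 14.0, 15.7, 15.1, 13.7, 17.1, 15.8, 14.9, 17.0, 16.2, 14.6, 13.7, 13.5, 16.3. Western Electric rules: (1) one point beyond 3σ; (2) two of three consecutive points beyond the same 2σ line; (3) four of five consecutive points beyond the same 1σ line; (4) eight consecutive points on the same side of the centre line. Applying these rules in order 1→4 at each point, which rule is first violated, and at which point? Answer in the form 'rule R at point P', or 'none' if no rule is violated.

rule 3 at point 10

Zone of each point (C = within 1σ̂, B = 1σ̂–2σ̂, A = 2σ̂–3σ̂, * = beyond 3σ̂; sign = side of CL): 1:-C, 2:-C, 3:+B, 4:+C, 5:-C, 6:+A, 7:+B, 8:+C, 9:+A, 10:+B, 11:+C, 12:-C, 13:-C, 14:+B
Rule 3 (four of five consecutive points beyond the same 1σ limit) is satisfied at point 10.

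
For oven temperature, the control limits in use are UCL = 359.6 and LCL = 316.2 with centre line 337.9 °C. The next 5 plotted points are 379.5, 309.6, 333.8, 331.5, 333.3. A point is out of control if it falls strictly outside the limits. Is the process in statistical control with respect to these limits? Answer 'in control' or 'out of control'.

Compare each point to [316.2, 359.6]: sample 1 = 379.5 > UCL; sample 2 = 309.6 < LCL.

out of control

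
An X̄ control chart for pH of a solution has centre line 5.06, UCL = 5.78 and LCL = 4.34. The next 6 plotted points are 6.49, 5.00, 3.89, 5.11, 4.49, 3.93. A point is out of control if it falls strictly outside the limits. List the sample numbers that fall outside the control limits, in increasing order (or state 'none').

Compare each point to [4.34, 5.78]: sample 1 = 6.49 > UCL; sample 3 = 3.89 < LCL; sample 6 = 3.93 < LCL.

1, 3, 6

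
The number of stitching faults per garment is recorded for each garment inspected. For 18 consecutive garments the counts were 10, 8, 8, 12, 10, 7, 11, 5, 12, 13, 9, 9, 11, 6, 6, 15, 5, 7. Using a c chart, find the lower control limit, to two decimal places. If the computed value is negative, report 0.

c̄ = (10 + 8 + 8 + 12 + 10 + 7 + 11 + 5 + 12 + 13 + 9 + 9 + 11 + 6 + 6 + 15 + 5 + 7) / 18 = 164 / 18 = 9.1111
LCL = c̄ − 3√c̄ = 9.1111 − 3 × 3.0185 = 0.0557

0.06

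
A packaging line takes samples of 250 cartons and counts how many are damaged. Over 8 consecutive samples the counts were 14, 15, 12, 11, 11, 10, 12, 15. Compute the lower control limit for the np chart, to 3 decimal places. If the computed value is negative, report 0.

2.162

p̄ = Σdᵢ / (k·n) = 100 / (8 × 250) = 0.05000
LCL = np̄ − 3·√(np̄(1−p̄)) = 12.5000 − 3 × 3.4460 = 2.1620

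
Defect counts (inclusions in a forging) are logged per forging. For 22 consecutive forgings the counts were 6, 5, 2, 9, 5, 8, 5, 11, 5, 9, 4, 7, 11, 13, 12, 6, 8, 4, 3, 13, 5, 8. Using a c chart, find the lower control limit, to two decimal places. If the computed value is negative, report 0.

0.00

c̄ = (6 + 5 + 2 + 9 + 5 + 8 + 5 + 11 + 5 + 9 + 4 + 7 + 11 + 13 + 12 + 6 + 8 + 4 + 3 + 13 + 5 + 8) / 22 = 159 / 22 = 7.2273
LCL = c̄ − 3√c̄ = 7.2273 − 3 × 2.6884 = -0.8378 → 0 (cannot be negative)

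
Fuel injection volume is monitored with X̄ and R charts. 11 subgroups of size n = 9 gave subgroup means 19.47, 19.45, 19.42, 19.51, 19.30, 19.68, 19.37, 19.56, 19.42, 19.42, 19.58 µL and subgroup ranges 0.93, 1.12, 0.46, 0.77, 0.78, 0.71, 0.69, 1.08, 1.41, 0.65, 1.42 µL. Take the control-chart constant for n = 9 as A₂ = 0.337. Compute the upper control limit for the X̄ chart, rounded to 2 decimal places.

X̄̄ = (19.47 + 19.45 + 19.42 + 19.51 + 19.30 + 19.68 + 19.37 + 19.56 + 19.42 + 19.42 + 19.58) / 11 = 214.1800 / 11 = 19.4709
R̄ = (0.93 + 1.12 + 0.46 + 0.77 + 0.78 + 0.71 + 0.69 + 1.08 + 1.41 + 0.65 + 1.42) / 11 = 10.0200 / 11 = 0.9109
UCL = X̄̄ + A₂·R̄ = 19.4709 + 0.337 × 0.9109 = 19.7779

19.78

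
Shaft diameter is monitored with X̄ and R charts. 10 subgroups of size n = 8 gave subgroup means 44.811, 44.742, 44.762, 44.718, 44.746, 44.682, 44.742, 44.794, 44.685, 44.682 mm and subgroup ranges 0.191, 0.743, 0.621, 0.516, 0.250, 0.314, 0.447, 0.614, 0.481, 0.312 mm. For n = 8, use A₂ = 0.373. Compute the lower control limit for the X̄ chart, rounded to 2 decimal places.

X̄̄ = (44.811 + 44.742 + 44.762 + 44.718 + 44.746 + 44.682 + 44.742 + 44.794 + 44.685 + 44.682) / 10 = 447.3640 / 10 = 44.7364
R̄ = (0.191 + 0.743 + 0.621 + 0.516 + 0.250 + 0.314 + 0.447 + 0.614 + 0.481 + 0.312) / 10 = 4.4890 / 10 = 0.4489
LCL = X̄̄ − A₂·R̄ = 44.7364 − 0.373 × 0.4489 = 44.5690

44.57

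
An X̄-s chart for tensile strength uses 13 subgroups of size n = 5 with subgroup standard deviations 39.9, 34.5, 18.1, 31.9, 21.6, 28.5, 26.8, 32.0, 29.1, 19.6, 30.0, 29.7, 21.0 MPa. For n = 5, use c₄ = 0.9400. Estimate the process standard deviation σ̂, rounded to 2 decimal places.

s̄ = (39.9 + 34.5 + 18.1 + 31.9 + 21.6 + 28.5 + 26.8 + 32.0 + 29.1 + 19.6 + 30.0 + 29.7 + 21.0) / 13 = 27.9000
σ̂ = s̄ / c₄ = 27.9000 / 0.9400 = 29.6809

29.68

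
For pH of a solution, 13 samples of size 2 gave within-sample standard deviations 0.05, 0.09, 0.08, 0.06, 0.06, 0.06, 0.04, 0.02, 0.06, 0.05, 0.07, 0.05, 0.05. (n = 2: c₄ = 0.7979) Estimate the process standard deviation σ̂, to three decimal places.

0.071

s̄ = (0.05 + 0.09 + 0.08 + 0.06 + 0.06 + 0.06 + 0.04 + 0.02 + 0.06 + 0.05 + 0.07 + 0.05 + 0.05) / 13 = 0.0569
σ̂ = s̄ / c₄ = 0.0569 / 0.7979 = 0.0713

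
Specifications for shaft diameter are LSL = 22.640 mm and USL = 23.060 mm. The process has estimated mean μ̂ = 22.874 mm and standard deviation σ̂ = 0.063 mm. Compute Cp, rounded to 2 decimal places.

Cp = (USL − LSL) / (6σ̂) = (23.060 − 22.640) / (6 × 0.063) = 0.4200 / 0.3780 = 1.1111

1.11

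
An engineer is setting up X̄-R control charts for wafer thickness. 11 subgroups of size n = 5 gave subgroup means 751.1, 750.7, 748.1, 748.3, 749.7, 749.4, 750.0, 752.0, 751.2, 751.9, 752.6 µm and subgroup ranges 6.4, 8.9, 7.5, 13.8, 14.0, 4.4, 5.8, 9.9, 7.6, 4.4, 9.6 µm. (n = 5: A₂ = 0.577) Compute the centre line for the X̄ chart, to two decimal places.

750.45

X̄̄ = (751.1 + 750.7 + 748.1 + 748.3 + 749.7 + 749.4 + 750.0 + 752.0 + 751.2 + 751.9 + 752.6) / 11 = 8255.0000 / 11 = 750.4545
CL = X̄̄ = 750.4545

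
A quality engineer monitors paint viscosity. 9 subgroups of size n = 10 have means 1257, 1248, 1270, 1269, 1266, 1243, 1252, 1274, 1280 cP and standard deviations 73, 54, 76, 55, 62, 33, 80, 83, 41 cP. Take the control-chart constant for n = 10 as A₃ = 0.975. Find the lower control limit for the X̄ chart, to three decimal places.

1201.769

X̄̄ = (1257 + 1248 + 1270 + 1269 + 1266 + 1243 + 1252 + 1274 + 1280) / 9 = 1262.1111
s̄ = (73 + 54 + 76 + 55 + 62 + 33 + 80 + 83 + 41) / 9 = 61.8889
LCL = X̄̄ − A₃·s̄ = 1262.1111 − 0.975 × 61.8889 = 1201.7694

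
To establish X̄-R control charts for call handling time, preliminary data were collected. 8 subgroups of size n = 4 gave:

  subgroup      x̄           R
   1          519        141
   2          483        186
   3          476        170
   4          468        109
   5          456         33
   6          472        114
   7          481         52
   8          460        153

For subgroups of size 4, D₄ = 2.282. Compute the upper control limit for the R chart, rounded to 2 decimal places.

R̄ = (141 + 186 + 170 + 109 + 33 + 114 + 52 + 153) / 8 = 958.0000 / 8 = 119.7500
UCL_R = D₄·R̄ = 2.282 × 119.7500 = 273.2695

273.27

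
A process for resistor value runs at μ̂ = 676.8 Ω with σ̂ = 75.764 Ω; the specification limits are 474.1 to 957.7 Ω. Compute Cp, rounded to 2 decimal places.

1.06

Cp = (USL − LSL) / (6σ̂) = (957.7 − 474.1) / (6 × 75.764) = 483.6000 / 454.5840 = 1.0638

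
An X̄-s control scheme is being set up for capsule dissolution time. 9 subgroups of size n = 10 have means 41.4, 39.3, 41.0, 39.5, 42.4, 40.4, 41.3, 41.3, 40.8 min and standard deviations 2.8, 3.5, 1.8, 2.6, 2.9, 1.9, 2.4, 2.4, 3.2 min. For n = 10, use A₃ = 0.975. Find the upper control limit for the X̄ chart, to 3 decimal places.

43.368

X̄̄ = (41.4 + 39.3 + 41.0 + 39.5 + 42.4 + 40.4 + 41.3 + 41.3 + 40.8) / 9 = 40.8222
s̄ = (2.8 + 3.5 + 1.8 + 2.6 + 2.9 + 1.9 + 2.4 + 2.4 + 3.2) / 9 = 2.6111
UCL = X̄̄ + A₃·s̄ = 40.8222 + 0.975 × 2.6111 = 43.3681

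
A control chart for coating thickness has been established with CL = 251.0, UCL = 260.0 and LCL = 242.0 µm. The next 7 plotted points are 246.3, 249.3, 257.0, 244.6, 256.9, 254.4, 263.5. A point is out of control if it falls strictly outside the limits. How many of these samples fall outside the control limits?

1

Compare each point to [242.0, 260.0]: sample 7 = 263.5 > UCL.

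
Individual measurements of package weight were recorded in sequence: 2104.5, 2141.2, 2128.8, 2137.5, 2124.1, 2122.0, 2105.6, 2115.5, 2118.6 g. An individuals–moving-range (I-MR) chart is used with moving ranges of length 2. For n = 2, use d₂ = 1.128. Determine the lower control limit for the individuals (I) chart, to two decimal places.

2087.84

X̄ = (2104.5 + 2141.2 + 2128.8 + 2137.5 + 2124.1 + 2122.0 + 2105.6 + 2115.5 + 2118.6) / 9 = 2121.9778
Moving ranges: 36.7, 12.4, 8.7, 13.4, 2.1, 16.4, 9.9, 3.1; M̄R̄ = 102.7000 / 8 = 12.8375
LCL = X̄ − 3·M̄R̄/d₂ = 2121.9778 − 3 × 12.8375 / 1.128 = 2087.8355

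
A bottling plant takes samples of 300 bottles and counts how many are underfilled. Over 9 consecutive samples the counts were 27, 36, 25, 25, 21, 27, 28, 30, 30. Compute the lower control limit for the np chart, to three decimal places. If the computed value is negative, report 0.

12.632

p̄ = Σdᵢ / (k·n) = 249 / (9 × 300) = 0.09222
LCL = np̄ − 3·√(np̄(1−p̄)) = 27.6667 − 3 × 5.0115 = 12.6322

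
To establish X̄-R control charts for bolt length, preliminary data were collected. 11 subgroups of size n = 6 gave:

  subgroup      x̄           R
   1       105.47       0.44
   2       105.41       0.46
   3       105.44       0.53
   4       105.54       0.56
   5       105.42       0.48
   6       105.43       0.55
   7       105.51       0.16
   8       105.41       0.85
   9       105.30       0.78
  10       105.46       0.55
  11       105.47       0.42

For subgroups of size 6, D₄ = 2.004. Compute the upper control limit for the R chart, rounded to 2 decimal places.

1.05

R̄ = (0.44 + 0.46 + 0.53 + 0.56 + 0.48 + 0.55 + 0.16 + 0.85 + 0.78 + 0.55 + 0.42) / 11 = 5.7800 / 11 = 0.5255
UCL_R = D₄·R̄ = 2.004 × 0.5255 = 1.0530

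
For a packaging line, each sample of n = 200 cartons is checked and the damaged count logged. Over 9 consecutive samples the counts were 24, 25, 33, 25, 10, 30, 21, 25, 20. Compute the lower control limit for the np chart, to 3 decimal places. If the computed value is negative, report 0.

9.963

p̄ = Σdᵢ / (k·n) = 213 / (9 × 200) = 0.11833
LCL = np̄ − 3·√(np̄(1−p̄)) = 23.6667 − 3 × 4.5679 = 9.9628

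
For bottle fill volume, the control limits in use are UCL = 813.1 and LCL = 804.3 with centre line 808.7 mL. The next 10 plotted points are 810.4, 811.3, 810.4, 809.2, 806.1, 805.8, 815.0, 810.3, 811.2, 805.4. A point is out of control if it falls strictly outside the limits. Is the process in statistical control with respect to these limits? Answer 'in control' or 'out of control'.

out of control

Compare each point to [804.3, 813.1]: sample 7 = 815.0 > UCL.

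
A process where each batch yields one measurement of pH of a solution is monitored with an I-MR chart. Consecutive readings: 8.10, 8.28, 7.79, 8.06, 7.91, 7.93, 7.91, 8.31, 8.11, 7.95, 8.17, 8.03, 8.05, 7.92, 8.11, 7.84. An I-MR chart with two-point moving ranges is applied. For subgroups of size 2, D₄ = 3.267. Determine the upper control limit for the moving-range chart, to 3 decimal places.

Moving ranges: 0.18, 0.49, 0.27, 0.15, 0.02, 0.02, 0.40, 0.20, 0.16, 0.22, 0.14, 0.02, 0.13, 0.19, 0.27; M̄R̄ = 2.8600 / 15 = 0.1907
UCL_MR = D₄·M̄R̄ = 3.267 × 0.1907 = 0.6229

0.623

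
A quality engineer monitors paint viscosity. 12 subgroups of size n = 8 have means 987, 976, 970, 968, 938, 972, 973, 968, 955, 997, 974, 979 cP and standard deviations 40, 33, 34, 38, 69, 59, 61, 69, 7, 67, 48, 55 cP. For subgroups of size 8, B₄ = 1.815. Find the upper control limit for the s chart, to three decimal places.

87.725

s̄ = (40 + 33 + 34 + 38 + 69 + 59 + 61 + 69 + 7 + 67 + 48 + 55) / 12 = 48.3333
UCL_s = B₄·s̄ = 1.815 × 48.3333 = 87.7250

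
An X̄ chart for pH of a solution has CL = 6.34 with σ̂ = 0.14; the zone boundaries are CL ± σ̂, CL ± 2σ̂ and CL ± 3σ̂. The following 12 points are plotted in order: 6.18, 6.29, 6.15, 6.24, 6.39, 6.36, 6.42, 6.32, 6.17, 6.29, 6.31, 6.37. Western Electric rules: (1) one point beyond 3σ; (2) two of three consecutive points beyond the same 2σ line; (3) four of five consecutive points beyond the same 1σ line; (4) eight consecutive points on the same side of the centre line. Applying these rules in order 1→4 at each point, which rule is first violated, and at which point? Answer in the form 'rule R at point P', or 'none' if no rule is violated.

Zone of each point (C = within 1σ̂, B = 1σ̂–2σ̂, A = 2σ̂–3σ̂, * = beyond 3σ̂; sign = side of CL): 1:-B, 2:-C, 3:-B, 4:-C, 5:+C, 6:+C, 7:+C, 8:-C, 9:-B, 10:-C, 11:-C, 12:+C
No rule fires across all 12 points.

none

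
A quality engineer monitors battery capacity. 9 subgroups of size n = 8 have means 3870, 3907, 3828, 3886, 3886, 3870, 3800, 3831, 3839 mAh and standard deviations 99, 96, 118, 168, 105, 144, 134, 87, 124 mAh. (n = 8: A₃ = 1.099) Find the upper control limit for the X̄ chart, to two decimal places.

X̄̄ = (3870 + 3907 + 3828 + 3886 + 3886 + 3870 + 3800 + 3831 + 3839) / 9 = 3857.4444
s̄ = (99 + 96 + 118 + 168 + 105 + 144 + 134 + 87 + 124) / 9 = 119.4444
UCL = X̄̄ + A₃·s̄ = 3857.4444 + 1.099 × 119.4444 = 3988.7139

3988.71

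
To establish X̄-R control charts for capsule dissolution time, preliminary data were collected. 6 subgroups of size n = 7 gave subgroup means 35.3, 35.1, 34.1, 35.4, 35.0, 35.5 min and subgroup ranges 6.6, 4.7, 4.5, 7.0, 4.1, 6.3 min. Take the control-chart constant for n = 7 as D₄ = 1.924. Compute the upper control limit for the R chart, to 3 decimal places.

R̄ = (6.6 + 4.7 + 4.5 + 7.0 + 4.1 + 6.3) / 6 = 33.2000 / 6 = 5.5333
UCL_R = D₄·R̄ = 1.924 × 5.5333 = 10.6461

10.646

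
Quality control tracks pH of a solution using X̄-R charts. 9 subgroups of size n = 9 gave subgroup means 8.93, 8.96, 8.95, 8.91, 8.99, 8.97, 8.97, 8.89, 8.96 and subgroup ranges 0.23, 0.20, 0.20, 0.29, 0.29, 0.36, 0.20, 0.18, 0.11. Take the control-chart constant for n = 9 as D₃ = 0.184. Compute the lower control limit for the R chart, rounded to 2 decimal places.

0.04

R̄ = (0.23 + 0.20 + 0.20 + 0.29 + 0.29 + 0.36 + 0.20 + 0.18 + 0.11) / 9 = 2.0600 / 9 = 0.2289
LCL_R = D₃·R̄ = 0.184 × 0.2289 = 0.0421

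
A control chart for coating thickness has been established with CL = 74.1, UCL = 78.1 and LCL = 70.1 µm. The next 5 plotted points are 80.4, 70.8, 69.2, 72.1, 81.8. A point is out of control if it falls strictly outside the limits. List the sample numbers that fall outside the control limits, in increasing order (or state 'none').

Compare each point to [70.1, 78.1]: sample 1 = 80.4 > UCL; sample 3 = 69.2 < LCL; sample 5 = 81.8 > UCL.

1, 3, 5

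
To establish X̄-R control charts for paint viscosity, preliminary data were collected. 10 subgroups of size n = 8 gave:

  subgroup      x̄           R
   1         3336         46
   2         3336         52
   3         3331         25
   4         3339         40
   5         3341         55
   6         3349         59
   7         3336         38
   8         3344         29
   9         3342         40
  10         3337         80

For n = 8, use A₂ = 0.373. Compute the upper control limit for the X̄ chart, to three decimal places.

3356.407

X̄̄ = (3336 + 3336 + 3331 + 3339 + 3341 + 3349 + 3336 + 3344 + 3342 + 3337) / 10 = 33391.0000 / 10 = 3339.1000
R̄ = (46 + 52 + 25 + 40 + 55 + 59 + 38 + 29 + 40 + 80) / 10 = 464.0000 / 10 = 46.4000
UCL = X̄̄ + A₂·R̄ = 3339.1000 + 0.373 × 46.4000 = 3356.4072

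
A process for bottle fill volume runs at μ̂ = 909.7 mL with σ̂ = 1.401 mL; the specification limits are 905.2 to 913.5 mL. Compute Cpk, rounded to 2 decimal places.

0.90

Cpu = (USL − μ̂) / (3σ̂) = (913.5 − 909.7) / (3 × 1.401) = 0.9041; Cpl = (μ̂ − LSL) / (3σ̂) = (909.7 − 905.2) / (3 × 1.401) = 1.0707; Cpk = min(Cpu, Cpl) = 0.9041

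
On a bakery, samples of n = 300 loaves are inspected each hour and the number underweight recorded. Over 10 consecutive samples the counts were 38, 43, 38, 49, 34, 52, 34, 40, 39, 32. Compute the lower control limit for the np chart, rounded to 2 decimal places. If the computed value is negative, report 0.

22.26

p̄ = Σdᵢ / (k·n) = 399 / (10 × 300) = 0.13300
LCL = np̄ − 3·√(np̄(1−p̄)) = 39.9000 − 3 × 5.8816 = 22.2552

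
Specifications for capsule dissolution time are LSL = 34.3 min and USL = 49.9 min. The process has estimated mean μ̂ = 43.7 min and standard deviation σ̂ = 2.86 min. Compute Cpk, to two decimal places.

0.72

Cpu = (USL − μ̂) / (3σ̂) = (49.9 − 43.7) / (3 × 2.86) = 0.7226; Cpl = (μ̂ − LSL) / (3σ̂) = (43.7 − 34.3) / (3 × 2.86) = 1.0956; Cpk = min(Cpu, Cpl) = 0.7226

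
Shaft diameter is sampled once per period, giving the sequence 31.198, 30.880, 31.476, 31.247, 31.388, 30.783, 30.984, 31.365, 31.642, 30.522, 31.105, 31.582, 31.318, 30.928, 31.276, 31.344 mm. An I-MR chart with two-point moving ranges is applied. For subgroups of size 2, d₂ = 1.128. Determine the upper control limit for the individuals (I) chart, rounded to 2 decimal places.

X̄ = (31.198 + 30.880 + 31.476 + 31.247 + 31.388 + 30.783 + 30.984 + 31.365 + 31.642 + 30.522 + 31.105 + 31.582 + 31.318 + 30.928 + 31.276 + 31.344) / 16 = 31.1899
Moving ranges: 0.318, 0.596, 0.229, 0.141, 0.605, 0.201, 0.381, 0.277, 1.120, 0.583, 0.477, 0.264, 0.390, 0.348, 0.068; M̄R̄ = 5.9980 / 15 = 0.3999
UCL = X̄ + 3·M̄R̄/d₂ = 31.1899 + 3 × 0.3999 / 1.128 = 32.2534

32.25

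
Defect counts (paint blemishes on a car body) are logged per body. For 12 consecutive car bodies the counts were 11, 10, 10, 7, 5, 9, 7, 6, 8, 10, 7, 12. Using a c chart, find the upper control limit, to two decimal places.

c̄ = (11 + 10 + 10 + 7 + 5 + 9 + 7 + 6 + 8 + 10 + 7 + 12) / 12 = 102 / 12 = 8.5000
UCL = c̄ + 3√c̄ = 8.5000 + 3 × √8.5000 = 8.5000 + 3 × 2.9155 = 17.2464

17.25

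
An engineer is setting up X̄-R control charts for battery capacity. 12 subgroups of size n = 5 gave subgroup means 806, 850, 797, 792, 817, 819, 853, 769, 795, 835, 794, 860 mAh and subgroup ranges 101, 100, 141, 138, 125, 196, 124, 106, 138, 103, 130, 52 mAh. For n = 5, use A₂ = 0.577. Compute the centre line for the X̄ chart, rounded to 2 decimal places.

815.58

X̄̄ = (806 + 850 + 797 + 792 + 817 + 819 + 853 + 769 + 795 + 835 + 794 + 860) / 12 = 9787.0000 / 12 = 815.5833
CL = X̄̄ = 815.5833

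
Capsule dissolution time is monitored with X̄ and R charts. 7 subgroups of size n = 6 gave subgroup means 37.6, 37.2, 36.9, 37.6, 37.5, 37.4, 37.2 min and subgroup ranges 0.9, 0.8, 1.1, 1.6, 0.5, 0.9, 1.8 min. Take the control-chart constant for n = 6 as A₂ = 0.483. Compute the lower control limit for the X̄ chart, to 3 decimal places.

X̄̄ = (37.6 + 37.2 + 36.9 + 37.6 + 37.5 + 37.4 + 37.2) / 7 = 261.4000 / 7 = 37.3429
R̄ = (0.9 + 0.8 + 1.1 + 1.6 + 0.5 + 0.9 + 1.8) / 7 = 7.6000 / 7 = 1.0857
LCL = X̄̄ − A₂·R̄ = 37.3429 − 0.483 × 1.0857 = 36.8185

36.818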